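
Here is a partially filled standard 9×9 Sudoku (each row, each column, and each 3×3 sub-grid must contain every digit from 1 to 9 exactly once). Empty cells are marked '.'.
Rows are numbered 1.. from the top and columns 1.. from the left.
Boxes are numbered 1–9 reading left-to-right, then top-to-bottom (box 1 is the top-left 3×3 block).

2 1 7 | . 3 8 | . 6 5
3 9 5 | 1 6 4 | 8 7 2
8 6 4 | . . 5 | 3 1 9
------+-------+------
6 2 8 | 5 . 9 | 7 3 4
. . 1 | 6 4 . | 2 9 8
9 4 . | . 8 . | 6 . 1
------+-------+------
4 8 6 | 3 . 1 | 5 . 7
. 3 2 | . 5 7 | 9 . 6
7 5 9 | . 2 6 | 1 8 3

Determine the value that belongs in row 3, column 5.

Row 3 already contains {1, 3, 4, 5, 6, 8, 9}.
Column 5 already contains {2, 3, 4, 5, 6, 8}.
Its 3×3 block (box 2) already contains {1, 3, 4, 5, 6, 8}.
The only value from 1–9 not eliminated is 7, so row 3, column 5 = 7.

7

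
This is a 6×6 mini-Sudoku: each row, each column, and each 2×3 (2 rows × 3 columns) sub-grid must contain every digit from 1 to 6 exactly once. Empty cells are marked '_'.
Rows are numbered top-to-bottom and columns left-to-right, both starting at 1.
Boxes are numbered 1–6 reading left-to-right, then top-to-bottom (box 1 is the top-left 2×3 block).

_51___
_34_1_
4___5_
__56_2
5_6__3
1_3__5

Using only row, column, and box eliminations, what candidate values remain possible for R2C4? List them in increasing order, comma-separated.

2,5

Row 2 already contains {1, 3, 4}.
Column 4 already contains {6}.
Its 2×3 block (box 2) already contains {1}.
Removing those from 1–6 leaves {2, 5} as the candidates for R2C4.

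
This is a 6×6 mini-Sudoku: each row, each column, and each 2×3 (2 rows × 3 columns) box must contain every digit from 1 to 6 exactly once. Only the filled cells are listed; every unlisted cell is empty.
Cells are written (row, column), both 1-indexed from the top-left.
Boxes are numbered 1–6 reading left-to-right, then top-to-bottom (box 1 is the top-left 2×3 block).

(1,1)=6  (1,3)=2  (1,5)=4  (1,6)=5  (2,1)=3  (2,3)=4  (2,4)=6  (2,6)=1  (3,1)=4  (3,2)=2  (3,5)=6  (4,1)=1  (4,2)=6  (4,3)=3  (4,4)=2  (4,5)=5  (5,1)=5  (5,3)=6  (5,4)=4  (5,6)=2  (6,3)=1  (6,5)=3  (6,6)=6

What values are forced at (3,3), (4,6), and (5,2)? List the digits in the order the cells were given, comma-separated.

5,4,3

For (3,3):
  Row 3 already contains {2, 4, 6}.
  Column 3 already contains {1, 2, 3, 4, 6}.
  Its 2×3 block (box 3) already contains {1, 2, 3, 4, 6}.
  The only value from 1–6 not eliminated is 5, so (3,3) = 5.
For (4,6):
  Row 4 already contains {1, 2, 3, 5, 6}.
  Column 6 already contains {1, 2, 5, 6}.
  Its 2×3 block (box 4) already contains {2, 5, 6}.
  The only value from 1–6 not eliminated is 4, so (4,6) = 4.
For (5,2):
  Row 5 already contains {2, 4, 5, 6}.
  Column 2 already contains {2, 6}.
  Its 2×3 block (box 5) already contains {1, 5, 6}.
  The only value from 1–6 not eliminated is 3, so (5,2) = 3.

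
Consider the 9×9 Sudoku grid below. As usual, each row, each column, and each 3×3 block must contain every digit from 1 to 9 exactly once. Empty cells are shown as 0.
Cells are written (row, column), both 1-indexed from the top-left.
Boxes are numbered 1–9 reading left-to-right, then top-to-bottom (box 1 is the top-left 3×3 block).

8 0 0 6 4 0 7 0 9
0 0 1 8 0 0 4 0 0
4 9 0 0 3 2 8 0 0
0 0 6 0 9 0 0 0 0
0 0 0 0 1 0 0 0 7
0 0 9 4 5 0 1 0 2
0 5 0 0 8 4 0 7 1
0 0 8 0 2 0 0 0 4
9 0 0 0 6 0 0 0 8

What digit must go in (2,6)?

Cell (2,6) itself could take any of {5, 7, 9} by direct elimination.
Consider where 9 can go in row 2.
(2,1) is out (column 1 already has a 9).
(2,2) is out (column 2 already has a 9).
(2,5) is out (column 5 already has a 9).
(2,8) is out (box 3 already has a 9).
(2,9) is out (column 9 already has a 9).
So the only cell in row 2 that can hold 9 is (2,6).
Therefore (2,6) = 9.

9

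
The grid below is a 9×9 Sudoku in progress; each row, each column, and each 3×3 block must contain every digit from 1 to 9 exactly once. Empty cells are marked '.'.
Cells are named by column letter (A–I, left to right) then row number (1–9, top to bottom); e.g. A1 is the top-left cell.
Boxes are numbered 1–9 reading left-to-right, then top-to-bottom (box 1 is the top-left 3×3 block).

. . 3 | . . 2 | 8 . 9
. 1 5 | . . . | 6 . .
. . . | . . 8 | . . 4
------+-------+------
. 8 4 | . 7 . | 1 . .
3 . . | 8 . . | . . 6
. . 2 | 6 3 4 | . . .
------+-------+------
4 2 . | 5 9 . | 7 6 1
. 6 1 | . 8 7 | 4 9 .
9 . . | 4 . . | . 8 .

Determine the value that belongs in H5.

4

Cell H5 itself could take any of {2, 4, 5, 7} by direct elimination.
Consider where 4 can go in row 5.
B5 is out (box 4 already has a 4).
C5 is out (column C already has a 4).
E5 is out (box 5 already has a 4).
F5 is out (column F already has a 4).
G5 is out (column G already has a 4).
So the only cell in row 5 that can hold 4 is H5.
Therefore H5 = 4.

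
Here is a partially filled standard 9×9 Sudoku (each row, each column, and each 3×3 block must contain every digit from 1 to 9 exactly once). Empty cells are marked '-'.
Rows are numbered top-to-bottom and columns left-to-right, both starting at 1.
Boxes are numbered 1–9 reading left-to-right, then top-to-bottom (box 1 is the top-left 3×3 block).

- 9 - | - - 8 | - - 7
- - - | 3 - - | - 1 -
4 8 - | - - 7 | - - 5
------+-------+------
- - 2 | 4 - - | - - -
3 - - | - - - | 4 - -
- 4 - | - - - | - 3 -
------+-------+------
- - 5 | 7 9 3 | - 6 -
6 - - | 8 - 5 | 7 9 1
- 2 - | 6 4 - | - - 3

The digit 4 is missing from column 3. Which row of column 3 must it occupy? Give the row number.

Consider where 4 can go in column 3.
R1C3 is out (box 1 already has a 4). R2C3 is out (box 1 already has a 4). R3C3 is out (row 3 already has a 4). R5C3 is out (row 5 already has a 4). The remaining empty cells in column 3 are similarly blocked.
So the only cell in column 3 that can hold 4 is R8C3.
That is row 8.

8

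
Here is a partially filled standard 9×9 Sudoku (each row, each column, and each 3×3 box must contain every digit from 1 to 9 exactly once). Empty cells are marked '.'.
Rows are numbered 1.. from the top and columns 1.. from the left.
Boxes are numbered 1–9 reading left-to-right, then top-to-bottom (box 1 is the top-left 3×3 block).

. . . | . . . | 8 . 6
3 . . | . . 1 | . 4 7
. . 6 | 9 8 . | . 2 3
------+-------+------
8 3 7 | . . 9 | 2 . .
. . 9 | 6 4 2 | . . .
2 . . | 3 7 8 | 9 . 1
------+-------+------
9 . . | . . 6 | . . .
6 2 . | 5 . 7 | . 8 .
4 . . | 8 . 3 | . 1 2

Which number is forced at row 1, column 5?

3

Cell row 1, column 5 itself could take any of {2, 3, 5} by direct elimination.
Consider where 3 can go in box 2.
row 1, column 4 is out (column 4 already has a 3).
row 1, column 6 is out (column 6 already has a 3).
row 2, column 4 is out (row 2 already has a 3).
row 2, column 5 is out (row 2 already has a 3).
row 3, column 6 is out (row 3 already has a 3).
So the only cell in box 2 that can hold 3 is row 1, column 5.
Therefore row 1, column 5 = 3.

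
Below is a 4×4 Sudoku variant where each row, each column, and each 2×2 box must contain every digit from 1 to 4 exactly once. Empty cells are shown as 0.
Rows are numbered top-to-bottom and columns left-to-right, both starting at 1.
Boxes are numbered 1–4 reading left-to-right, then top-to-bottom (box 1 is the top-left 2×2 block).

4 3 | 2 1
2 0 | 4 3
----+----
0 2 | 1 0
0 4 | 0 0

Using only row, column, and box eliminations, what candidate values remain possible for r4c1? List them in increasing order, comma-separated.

1,3

Row 4 already contains {4}.
Column 1 already contains {2, 4}.
Its 2×2 block (box 3) already contains {2, 4}.
Removing those from 1–4 leaves {1, 3} as the candidates for r4c1.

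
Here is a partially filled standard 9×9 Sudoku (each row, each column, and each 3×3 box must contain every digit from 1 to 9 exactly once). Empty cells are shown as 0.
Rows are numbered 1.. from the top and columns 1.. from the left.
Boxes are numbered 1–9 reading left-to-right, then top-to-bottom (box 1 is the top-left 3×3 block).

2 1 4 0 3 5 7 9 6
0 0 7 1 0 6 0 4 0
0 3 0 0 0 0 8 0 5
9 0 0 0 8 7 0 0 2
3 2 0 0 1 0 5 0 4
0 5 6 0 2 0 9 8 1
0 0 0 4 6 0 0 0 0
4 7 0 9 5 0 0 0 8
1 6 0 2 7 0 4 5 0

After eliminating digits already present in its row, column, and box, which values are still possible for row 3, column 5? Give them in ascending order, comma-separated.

4,9

Row 3 already contains {3, 5, 8}.
Column 5 already contains {1, 2, 3, 5, 6, 7, 8}.
Its 3×3 block (box 2) already contains {1, 3, 5, 6}.
Removing those from 1–9 leaves {4, 9} as the candidates for row 3, column 5.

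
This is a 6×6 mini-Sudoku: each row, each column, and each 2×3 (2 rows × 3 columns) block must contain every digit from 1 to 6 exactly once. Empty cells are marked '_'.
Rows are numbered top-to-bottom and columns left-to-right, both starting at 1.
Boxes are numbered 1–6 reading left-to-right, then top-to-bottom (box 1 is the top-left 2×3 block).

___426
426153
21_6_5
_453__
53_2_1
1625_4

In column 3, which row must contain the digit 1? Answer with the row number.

Consider where 1 can go in column 3.
r3c3 is out (row 3 already has a 1).
r5c3 is out (row 5 already has a 1).
So the only cell in column 3 that can hold 1 is r1c3.
That is row 1.

1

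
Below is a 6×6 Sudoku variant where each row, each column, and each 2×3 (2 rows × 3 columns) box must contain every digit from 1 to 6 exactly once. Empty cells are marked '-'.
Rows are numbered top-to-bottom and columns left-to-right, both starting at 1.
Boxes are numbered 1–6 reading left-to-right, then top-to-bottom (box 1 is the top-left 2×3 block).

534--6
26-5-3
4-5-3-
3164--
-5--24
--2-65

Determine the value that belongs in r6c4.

3

Cell r6c4 itself could take any of {1, 3} by direct elimination.
Consider where 3 can go in row 6.
r6c1 is out (column 1 already has a 3).
r6c2 is out (column 2 already has a 3).
So the only cell in row 6 that can hold 3 is r6c4.
Therefore r6c4 = 3.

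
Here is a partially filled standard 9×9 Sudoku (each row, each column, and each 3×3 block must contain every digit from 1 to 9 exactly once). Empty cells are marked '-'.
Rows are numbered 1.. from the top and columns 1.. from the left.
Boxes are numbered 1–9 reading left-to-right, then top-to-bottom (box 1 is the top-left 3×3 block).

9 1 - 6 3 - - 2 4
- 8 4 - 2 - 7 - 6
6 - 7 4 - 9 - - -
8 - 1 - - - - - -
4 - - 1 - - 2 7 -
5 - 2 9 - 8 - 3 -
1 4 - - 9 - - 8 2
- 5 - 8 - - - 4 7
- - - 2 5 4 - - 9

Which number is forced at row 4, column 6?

Cell row 4, column 6 itself could take any of {2, 3, 5, 6, 7} by direct elimination.
Consider where 2 can go in box 5.
row 4, column 4 is out (column 4 already has a 2).
row 4, column 5 is out (column 5 already has a 2).
row 5, column 5 is out (row 5 already has a 2).
row 5, column 6 is out (row 5 already has a 2).
row 6, column 5 is out (row 6 already has a 2).
So the only cell in box 5 that can hold 2 is row 4, column 6.
Therefore row 4, column 6 = 2.

2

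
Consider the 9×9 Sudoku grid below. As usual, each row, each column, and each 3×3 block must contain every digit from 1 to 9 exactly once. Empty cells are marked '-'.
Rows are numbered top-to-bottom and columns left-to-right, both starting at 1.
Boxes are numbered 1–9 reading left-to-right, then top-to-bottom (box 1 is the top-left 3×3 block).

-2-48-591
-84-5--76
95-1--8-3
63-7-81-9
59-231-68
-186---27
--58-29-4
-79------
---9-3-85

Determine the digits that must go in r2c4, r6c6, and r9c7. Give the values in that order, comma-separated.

For r2c4:
  Row 2 already contains {4, 5, 6, 7, 8}.
  Column 4 already contains {1, 2, 4, 6, 7, 8, 9}.
  Its 3×3 block (box 2) already contains {1, 4, 5, 8}.
  The only value from 1–9 not eliminated is 3, so r2c4 = 3.
For r6c6:
  Consider where 5 can go in row 6.
  r6c1 is out (column 1 already has a 5).
  r6c5 is out (column 5 already has a 5).
  r6c7 is out (column 7 already has a 5).
  So the only cell in row 6 that can hold 5 is r6c6.
  So r6c6 = 5.
For r9c7:
  Consider where 7 can go in column 7.
  r2c7 is out (row 2 already has a 7).
  r5c7 is out (box 6 already has a 7).
  r6c7 is out (row 6 already has a 7).
  r8c7 is out (row 8 already has a 7).
  So the only cell in column 7 that can hold 7 is r9c7.
  So r9c7 = 7.

3,5,7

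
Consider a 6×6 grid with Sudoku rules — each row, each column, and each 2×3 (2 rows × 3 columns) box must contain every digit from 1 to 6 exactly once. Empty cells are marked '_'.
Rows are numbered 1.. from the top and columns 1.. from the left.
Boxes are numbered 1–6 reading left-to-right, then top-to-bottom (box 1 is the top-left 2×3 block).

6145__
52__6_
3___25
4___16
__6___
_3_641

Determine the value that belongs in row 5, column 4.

2

Cell row 5, column 4 itself could take any of {2, 3} by direct elimination.
Consider where 2 can go in column 4.
row 2, column 4 is out (row 2 already has a 2).
row 3, column 4 is out (row 3 already has a 2).
row 4, column 4 is out (box 4 already has a 2).
So the only cell in column 4 that can hold 2 is row 5, column 4.
Therefore row 5, column 4 = 2.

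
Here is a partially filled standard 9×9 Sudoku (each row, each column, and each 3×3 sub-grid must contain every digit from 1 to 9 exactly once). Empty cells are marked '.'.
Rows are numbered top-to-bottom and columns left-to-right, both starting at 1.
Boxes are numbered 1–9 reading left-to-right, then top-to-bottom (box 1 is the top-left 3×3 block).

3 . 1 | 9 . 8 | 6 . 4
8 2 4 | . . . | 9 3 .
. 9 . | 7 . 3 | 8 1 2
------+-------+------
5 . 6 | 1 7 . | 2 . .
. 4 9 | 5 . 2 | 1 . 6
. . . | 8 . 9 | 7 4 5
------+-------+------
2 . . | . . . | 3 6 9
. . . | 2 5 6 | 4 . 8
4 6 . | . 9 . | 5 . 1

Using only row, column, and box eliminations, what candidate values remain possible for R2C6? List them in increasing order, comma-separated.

Row 2 already contains {2, 3, 4, 8, 9}.
Column 6 already contains {2, 3, 6, 8, 9}.
Its 3×3 block (box 2) already contains {3, 7, 8, 9}.
Removing those from 1–9 leaves {1, 5} as the candidates for R2C6.

1,5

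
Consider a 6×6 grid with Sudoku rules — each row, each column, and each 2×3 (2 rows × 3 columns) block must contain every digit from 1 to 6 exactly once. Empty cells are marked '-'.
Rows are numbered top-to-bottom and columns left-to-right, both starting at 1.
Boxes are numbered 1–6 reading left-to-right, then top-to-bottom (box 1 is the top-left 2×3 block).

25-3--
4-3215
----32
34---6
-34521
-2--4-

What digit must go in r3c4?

4

Cell r3c4 itself could take any of {1, 4} by direct elimination.
Consider where 4 can go in box 4.
r4c4 is out (row 4 already has a 4).
r4c5 is out (row 4 already has a 4).
So the only cell in box 4 that can hold 4 is r3c4.
Therefore r3c4 = 4.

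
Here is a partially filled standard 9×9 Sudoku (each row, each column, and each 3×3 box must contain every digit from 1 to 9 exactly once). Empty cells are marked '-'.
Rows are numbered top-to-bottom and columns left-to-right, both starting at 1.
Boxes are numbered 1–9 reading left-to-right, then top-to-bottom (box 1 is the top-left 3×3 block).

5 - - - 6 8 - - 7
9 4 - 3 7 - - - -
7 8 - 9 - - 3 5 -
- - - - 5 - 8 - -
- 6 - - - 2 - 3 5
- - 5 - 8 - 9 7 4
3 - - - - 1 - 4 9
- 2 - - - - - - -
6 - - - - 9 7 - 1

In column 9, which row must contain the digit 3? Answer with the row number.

8

Consider where 3 can go in column 9.
r2c9 is out (row 2 already has a 3).
r3c9 is out (row 3 already has a 3).
r4c9 is out (box 6 already has a 3).
So the only cell in column 9 that can hold 3 is r8c9.
That is row 8.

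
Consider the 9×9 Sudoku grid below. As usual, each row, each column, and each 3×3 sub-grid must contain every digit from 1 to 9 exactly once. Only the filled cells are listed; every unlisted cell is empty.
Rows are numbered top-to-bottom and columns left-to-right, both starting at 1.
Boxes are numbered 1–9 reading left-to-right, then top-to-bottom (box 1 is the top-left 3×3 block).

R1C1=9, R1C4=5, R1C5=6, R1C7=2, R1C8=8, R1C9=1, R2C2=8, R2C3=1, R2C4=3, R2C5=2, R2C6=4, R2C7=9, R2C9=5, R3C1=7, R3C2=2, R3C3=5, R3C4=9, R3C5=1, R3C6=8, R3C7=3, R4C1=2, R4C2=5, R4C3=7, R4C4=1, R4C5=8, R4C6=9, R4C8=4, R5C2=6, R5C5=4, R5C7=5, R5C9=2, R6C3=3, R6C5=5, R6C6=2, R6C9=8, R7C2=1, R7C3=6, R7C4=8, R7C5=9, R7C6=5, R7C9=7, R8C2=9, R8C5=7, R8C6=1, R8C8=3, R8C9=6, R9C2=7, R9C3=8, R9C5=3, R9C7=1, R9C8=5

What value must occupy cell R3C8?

Row 3 already contains {1, 2, 3, 5, 7, 8, 9}.
Column 8 already contains {3, 4, 5, 8}.
Its 3×3 block (box 3) already contains {1, 2, 3, 5, 8, 9}.
The only value from 1–9 not eliminated is 6, so R3C8 = 6.

6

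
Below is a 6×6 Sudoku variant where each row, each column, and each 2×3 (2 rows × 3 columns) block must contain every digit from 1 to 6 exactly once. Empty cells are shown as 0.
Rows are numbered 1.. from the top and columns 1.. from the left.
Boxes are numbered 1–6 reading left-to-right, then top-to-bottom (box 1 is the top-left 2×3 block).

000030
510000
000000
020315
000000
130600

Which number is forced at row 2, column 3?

Cell row 2, column 3 itself could take any of {2, 3, 4, 6} by direct elimination.
Consider where 3 can go in row 2.
row 2, column 4 is out (column 4 already has a 3).
row 2, column 5 is out (column 5 already has a 3).
row 2, column 6 is out (box 2 already has a 3).
So the only cell in row 2 that can hold 3 is row 2, column 3.
Therefore row 2, column 3 = 3.

3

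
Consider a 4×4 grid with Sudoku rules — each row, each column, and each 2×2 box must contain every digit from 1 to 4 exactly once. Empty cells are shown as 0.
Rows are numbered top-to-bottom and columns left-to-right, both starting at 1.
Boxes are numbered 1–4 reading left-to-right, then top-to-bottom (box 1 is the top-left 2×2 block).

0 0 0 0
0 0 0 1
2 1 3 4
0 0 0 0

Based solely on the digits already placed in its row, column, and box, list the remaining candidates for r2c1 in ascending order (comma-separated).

Row 2 already contains {1}.
Column 1 already contains {2}.
Its 2×2 block (box 1) already contains {}.
Removing those from 1–4 leaves {3, 4} as the candidates for r2c1.

3,4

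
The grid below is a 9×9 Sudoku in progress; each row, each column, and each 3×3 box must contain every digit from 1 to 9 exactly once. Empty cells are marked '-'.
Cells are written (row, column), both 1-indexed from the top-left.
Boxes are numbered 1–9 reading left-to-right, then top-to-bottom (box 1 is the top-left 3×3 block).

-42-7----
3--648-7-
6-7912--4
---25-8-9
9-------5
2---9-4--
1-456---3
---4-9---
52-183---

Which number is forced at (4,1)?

4

Cell (4,1) itself could take any of {4, 7} by direct elimination.
Consider where 4 can go in box 4.
(4,2) is out (column 2 already has a 4). (4,3) is out (column 3 already has a 4). (5,2) is out (column 2 already has a 4). (5,3) is out (column 3 already has a 4). The remaining empty cells in box 4 are similarly blocked.
So the only cell in box 4 that can hold 4 is (4,1).
Therefore (4,1) = 4.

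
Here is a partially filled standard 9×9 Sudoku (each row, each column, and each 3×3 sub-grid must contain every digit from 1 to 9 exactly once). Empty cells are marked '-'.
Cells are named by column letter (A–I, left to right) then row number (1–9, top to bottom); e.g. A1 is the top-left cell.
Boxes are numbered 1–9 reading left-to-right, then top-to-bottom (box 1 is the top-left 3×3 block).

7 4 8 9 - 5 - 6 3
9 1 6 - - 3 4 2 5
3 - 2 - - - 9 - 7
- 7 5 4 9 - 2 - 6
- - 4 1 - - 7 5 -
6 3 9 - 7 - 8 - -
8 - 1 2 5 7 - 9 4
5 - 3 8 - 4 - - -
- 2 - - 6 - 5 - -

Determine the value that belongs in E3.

Cell E3 itself could take any of {1, 4, 8} by direct elimination.
Consider where 4 can go in row 3.
B3 is out (column B already has a 4).
D3 is out (column D already has a 4).
F3 is out (column F already has a 4).
H3 is out (box 3 already has a 4).
So the only cell in row 3 that can hold 4 is E3.
Therefore E3 = 4.

4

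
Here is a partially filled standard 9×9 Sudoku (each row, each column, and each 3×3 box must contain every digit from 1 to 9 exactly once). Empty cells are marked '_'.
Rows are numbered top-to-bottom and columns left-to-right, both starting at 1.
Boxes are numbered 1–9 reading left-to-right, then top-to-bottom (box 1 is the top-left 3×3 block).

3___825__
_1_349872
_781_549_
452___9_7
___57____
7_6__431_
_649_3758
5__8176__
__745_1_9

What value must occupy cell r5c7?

2

Row 5 already contains {5, 7}.
Column 7 already contains {1, 3, 4, 5, 6, 7, 8, 9}.
Its 3×3 block (box 6) already contains {1, 3, 7, 9}.
The only value from 1–9 not eliminated is 2, so r5c7 = 2.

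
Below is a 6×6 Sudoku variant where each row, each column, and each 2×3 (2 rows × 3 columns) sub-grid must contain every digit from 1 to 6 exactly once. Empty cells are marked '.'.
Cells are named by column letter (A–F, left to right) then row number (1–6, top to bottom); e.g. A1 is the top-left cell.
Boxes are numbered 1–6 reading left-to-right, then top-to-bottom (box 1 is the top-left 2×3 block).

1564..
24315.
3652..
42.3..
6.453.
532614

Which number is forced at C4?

Row 4 already contains {2, 3, 4}.
Column C already contains {2, 3, 4, 5, 6}.
Its 2×3 block (box 3) already contains {2, 3, 4, 5, 6}.
The only value from 1–6 not eliminated is 1, so C4 = 1.

1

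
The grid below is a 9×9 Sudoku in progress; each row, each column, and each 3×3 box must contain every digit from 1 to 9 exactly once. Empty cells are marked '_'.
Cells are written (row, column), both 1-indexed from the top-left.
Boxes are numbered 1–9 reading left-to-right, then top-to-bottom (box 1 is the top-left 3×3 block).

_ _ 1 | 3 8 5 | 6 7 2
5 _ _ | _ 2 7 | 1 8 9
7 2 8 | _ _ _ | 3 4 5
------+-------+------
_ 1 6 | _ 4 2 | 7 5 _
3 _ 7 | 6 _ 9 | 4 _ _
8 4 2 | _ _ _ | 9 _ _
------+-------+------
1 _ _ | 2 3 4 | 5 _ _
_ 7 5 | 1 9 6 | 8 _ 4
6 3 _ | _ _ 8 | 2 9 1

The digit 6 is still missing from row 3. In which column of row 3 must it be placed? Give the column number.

5

Consider where 6 can go in row 3.
(3,4) is out (column 4 already has a 6).
(3,6) is out (column 6 already has a 6).
So the only cell in row 3 that can hold 6 is (3,5).
That is column 5.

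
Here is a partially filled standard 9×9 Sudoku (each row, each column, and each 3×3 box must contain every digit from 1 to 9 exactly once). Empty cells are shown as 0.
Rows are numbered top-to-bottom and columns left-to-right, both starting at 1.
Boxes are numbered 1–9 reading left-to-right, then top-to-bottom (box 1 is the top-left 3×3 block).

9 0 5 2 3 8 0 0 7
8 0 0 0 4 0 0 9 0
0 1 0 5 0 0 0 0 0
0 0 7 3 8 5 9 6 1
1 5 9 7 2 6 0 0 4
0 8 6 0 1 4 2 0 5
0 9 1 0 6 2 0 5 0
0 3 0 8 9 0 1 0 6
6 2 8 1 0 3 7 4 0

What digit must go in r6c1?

3

Row 6 already contains {1, 2, 4, 5, 6, 8}.
Column 1 already contains {1, 6, 8, 9}.
Its 3×3 block (box 4) already contains {1, 5, 6, 7, 8, 9}.
The only value from 1–9 not eliminated is 3, so r6c1 = 3.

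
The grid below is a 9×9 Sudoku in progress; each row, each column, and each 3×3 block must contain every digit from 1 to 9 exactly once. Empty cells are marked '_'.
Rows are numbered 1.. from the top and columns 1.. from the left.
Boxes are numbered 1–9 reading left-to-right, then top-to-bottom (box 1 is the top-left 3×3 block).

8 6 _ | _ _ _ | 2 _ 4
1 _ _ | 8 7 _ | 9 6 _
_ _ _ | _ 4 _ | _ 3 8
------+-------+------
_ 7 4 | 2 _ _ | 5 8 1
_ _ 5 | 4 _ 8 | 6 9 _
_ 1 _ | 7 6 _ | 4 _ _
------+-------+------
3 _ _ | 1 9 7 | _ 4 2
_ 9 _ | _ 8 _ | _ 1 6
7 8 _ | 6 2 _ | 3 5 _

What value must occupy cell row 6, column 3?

Cell row 6, column 3 itself could take any of {2, 3, 8, 9} by direct elimination.
Consider where 8 can go in box 4.
row 4, column 1 is out (row 4 already has a 8).
row 5, column 1 is out (row 5 already has a 8).
row 5, column 2 is out (row 5 already has a 8).
row 6, column 1 is out (column 1 already has a 8).
So the only cell in box 4 that can hold 8 is row 6, column 3.
Therefore row 6, column 3 = 8.

8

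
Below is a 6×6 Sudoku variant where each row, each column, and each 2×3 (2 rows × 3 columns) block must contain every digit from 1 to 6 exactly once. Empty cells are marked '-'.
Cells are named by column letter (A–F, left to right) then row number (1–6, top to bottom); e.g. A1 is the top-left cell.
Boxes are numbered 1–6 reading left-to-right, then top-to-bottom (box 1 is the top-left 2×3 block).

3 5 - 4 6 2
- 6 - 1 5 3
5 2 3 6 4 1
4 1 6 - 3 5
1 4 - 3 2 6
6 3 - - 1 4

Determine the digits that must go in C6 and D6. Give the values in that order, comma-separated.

2,5

For C6:
  Consider where 2 can go in box 5.
  C5 is out (row 5 already has a 2).
  So the only cell in box 5 that can hold 2 is C6.
  So C6 = 2.
For D6:
  Row 6 already contains {1, 3, 4, 6}.
  Column D already contains {1, 3, 4, 6}.
  Its 2×3 block (box 6) already contains {1, 2, 3, 4, 6}.
  The only value from 1–6 not eliminated is 5, so D6 = 5.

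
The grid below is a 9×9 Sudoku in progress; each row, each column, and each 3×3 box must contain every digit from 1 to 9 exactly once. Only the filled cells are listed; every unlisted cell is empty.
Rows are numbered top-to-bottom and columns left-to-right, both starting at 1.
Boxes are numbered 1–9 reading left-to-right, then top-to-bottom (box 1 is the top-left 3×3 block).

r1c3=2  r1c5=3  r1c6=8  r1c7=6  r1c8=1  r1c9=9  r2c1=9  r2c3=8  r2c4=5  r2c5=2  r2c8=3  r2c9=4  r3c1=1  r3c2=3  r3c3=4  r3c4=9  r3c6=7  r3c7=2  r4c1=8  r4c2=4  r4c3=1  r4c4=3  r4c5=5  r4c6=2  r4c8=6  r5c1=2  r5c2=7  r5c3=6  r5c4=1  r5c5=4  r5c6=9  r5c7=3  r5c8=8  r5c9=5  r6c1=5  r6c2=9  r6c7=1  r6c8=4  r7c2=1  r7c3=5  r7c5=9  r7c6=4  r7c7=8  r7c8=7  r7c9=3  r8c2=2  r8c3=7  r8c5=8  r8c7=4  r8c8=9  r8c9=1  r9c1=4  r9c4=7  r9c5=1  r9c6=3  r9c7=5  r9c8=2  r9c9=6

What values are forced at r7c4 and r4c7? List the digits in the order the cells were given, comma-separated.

For r7c4:
  Consider where 2 can go in column 4.
  r1c4 is out (row 1 already has a 2).
  r6c4 is out (box 5 already has a 2).
  r8c4 is out (row 8 already has a 2).
  So the only cell in column 4 that can hold 2 is r7c4.
  So r7c4 = 2.
For r4c7:
  Consider where 9 can go in row 4.
  r4c9 is out (column 9 already has a 9).
  So the only cell in row 4 that can hold 9 is r4c7.
  So r4c7 = 9.

2,9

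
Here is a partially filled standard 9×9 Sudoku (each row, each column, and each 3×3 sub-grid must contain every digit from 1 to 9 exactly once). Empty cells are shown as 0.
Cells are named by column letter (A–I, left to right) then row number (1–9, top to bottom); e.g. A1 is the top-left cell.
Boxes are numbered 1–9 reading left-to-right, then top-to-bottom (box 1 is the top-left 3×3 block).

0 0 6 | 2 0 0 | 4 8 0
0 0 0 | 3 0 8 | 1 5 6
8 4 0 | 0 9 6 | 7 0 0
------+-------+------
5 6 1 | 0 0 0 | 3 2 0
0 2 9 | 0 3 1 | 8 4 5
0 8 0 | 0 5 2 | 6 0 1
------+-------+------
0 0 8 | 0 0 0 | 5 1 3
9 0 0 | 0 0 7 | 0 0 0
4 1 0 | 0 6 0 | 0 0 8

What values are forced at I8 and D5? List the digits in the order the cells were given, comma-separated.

4,6

For I8:
  Consider where 4 can go in column I.
  I1 is out (row 1 already has a 4).
  I3 is out (row 3 already has a 4).
  I4 is out (box 6 already has a 4).
  So the only cell in column I that can hold 4 is I8.
  So I8 = 4.
For D5:
  Consider where 6 can go in column D.
  D3 is out (row 3 already has a 6). D4 is out (row 4 already has a 6). D6 is out (row 6 already has a 6). D7 is out (box 8 already has a 6). The remaining empty cells in column D are similarly blocked.
  So the only cell in column D that can hold 6 is D5.
  So D5 = 6.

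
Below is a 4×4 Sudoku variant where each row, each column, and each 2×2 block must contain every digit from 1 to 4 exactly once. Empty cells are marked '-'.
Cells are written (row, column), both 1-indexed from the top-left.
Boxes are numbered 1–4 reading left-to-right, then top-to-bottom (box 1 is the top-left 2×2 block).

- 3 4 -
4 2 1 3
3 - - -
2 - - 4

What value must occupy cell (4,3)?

3

Row 4 already contains {2, 4}.
Column 3 already contains {1, 4}.
Its 2×2 block (box 4) already contains {4}.
The only value from 1–4 not eliminated is 3, so (4,3) = 3.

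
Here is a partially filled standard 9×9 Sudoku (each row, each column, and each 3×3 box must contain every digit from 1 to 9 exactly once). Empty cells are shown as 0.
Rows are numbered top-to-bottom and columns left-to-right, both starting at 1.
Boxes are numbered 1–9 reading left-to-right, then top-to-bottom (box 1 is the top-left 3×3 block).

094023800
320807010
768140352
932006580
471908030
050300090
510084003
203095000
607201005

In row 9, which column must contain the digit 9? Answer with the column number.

7

Consider where 9 can go in row 9.
r9c2 is out (column 2 already has a 9).
r9c5 is out (column 5 already has a 9).
r9c8 is out (column 8 already has a 9).
So the only cell in row 9 that can hold 9 is r9c7.
That is column 7.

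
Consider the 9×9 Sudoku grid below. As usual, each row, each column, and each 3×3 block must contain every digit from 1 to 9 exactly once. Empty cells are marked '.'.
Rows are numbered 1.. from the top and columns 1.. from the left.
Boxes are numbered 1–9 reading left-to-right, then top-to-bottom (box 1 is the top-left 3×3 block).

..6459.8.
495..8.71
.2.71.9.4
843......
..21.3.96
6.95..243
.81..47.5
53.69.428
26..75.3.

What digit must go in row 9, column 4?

Row 9 already contains {2, 3, 5, 6, 7}.
Column 4 already contains {1, 4, 5, 6, 7}.
Its 3×3 block (box 8) already contains {4, 5, 6, 7, 9}.
The only value from 1–9 not eliminated is 8, so row 9, column 4 = 8.

8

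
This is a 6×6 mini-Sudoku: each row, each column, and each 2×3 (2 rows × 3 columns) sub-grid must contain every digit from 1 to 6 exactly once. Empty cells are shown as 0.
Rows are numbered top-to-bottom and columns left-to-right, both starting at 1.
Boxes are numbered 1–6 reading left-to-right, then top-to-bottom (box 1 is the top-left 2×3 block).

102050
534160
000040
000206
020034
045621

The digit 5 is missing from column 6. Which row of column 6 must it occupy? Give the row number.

Consider where 5 can go in column 6.
r1c6 is out (row 1 already has a 5).
r2c6 is out (row 2 already has a 5).
So the only cell in column 6 that can hold 5 is r3c6.
That is row 3.

3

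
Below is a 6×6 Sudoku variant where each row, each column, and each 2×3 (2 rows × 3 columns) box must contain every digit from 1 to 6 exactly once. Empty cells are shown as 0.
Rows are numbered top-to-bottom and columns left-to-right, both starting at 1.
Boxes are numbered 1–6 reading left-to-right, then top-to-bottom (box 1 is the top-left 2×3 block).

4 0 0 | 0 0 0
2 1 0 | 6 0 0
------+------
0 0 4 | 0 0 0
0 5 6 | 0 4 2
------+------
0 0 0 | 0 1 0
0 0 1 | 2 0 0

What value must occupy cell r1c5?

Cell r1c5 itself could take any of {2, 3, 5} by direct elimination.
Consider where 2 can go in column 5.
r2c5 is out (row 2 already has a 2).
r3c5 is out (box 4 already has a 2).
r6c5 is out (row 6 already has a 2).
So the only cell in column 5 that can hold 2 is r1c5.
Therefore r1c5 = 2.

2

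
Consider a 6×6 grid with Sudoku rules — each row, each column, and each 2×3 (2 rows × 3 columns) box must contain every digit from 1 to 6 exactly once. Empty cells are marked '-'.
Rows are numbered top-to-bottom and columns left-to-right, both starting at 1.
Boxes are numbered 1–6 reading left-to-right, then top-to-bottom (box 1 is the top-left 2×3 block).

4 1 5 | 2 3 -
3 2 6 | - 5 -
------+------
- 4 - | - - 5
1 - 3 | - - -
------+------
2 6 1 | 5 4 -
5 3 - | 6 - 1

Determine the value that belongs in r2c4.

Cell r2c4 itself could take any of {1, 4} by direct elimination.
Consider where 1 can go in box 2.
r1c6 is out (row 1 already has a 1).
r2c6 is out (column 6 already has a 1).
So the only cell in box 2 that can hold 1 is r2c4.
Therefore r2c4 = 1.

1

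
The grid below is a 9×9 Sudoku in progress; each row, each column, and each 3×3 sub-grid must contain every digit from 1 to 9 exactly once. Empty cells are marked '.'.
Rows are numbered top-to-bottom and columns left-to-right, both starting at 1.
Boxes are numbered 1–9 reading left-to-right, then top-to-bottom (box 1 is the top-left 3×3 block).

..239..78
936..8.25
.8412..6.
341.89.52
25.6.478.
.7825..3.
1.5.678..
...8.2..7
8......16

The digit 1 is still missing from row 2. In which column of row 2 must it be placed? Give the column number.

7

Consider where 1 can go in row 2.
r2c4 is out (column 4 already has a 1).
r2c5 is out (box 2 already has a 1).
So the only cell in row 2 that can hold 1 is r2c7.
That is column 7.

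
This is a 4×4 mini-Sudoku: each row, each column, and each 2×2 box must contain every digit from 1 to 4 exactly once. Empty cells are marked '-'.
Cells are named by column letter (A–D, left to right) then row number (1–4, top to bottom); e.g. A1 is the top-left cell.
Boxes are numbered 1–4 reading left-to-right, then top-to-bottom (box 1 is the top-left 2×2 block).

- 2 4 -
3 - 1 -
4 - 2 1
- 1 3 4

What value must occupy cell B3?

3

Row 3 already contains {1, 2, 4}.
Column B already contains {1, 2}.
Its 2×2 block (box 3) already contains {1, 4}.
The only value from 1–4 not eliminated is 3, so B3 = 3.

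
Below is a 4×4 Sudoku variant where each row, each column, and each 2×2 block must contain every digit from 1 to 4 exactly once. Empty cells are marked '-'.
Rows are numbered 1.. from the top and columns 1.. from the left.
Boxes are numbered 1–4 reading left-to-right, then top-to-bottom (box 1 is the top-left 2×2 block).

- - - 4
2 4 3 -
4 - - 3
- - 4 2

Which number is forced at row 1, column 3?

Cell row 1, column 3 itself could take any of {1, 2} by direct elimination.
Consider where 2 can go in box 2.
row 2, column 4 is out (row 2 already has a 2).
So the only cell in box 2 that can hold 2 is row 1, column 3.
Therefore row 1, column 3 = 2.

2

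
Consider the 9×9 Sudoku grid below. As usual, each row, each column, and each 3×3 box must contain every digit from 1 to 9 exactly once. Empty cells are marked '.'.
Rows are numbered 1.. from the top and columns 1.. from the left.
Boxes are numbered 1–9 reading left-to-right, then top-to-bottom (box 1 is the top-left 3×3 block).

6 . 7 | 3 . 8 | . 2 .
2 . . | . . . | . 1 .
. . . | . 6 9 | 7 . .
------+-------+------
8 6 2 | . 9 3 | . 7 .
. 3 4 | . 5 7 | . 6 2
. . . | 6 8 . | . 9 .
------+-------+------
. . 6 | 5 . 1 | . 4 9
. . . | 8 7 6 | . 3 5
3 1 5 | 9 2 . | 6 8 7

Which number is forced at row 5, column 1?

Cell row 5, column 1 itself could take any of {1, 9} by direct elimination.
Consider where 9 can go in box 4.
row 6, column 1 is out (row 6 already has a 9).
row 6, column 2 is out (row 6 already has a 9).
row 6, column 3 is out (row 6 already has a 9).
So the only cell in box 4 that can hold 9 is row 5, column 1.
Therefore row 5, column 1 = 9.

9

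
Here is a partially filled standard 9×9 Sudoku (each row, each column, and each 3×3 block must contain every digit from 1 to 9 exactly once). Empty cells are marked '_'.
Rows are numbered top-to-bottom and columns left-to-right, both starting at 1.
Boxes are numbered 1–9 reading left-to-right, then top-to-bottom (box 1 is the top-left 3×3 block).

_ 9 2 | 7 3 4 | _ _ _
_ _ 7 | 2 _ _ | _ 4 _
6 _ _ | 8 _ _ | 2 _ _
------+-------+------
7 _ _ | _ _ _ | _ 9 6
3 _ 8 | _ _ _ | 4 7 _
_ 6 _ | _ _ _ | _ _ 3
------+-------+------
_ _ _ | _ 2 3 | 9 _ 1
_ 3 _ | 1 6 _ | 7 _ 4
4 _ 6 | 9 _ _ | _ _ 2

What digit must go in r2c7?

3

Cell r2c7 itself could take any of {1, 3, 5, 6, 8} by direct elimination.
Consider where 3 can go in row 2.
r2c1 is out (column 1 already has a 3).
r2c2 is out (column 2 already has a 3).
r2c5 is out (column 5 already has a 3).
r2c6 is out (column 6 already has a 3).
r2c9 is out (column 9 already has a 3).
So the only cell in row 2 that can hold 3 is r2c7.
Therefore r2c7 = 3.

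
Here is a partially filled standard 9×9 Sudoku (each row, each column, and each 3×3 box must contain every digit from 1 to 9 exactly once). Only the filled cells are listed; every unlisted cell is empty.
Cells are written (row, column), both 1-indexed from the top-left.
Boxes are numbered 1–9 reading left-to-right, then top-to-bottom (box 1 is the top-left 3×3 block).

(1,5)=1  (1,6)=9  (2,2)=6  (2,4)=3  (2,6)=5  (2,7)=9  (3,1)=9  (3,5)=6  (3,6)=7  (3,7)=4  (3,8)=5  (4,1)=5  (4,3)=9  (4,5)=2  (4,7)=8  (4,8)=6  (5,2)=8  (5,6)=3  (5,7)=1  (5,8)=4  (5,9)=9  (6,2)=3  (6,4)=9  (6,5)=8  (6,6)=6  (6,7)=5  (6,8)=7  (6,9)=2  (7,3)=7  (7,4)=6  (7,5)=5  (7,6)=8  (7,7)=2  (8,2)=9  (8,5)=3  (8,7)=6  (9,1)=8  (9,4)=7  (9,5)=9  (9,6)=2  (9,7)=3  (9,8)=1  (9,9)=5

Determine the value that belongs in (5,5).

7

Row 5 already contains {1, 3, 4, 8, 9}.
Column 5 already contains {1, 2, 3, 5, 6, 8, 9}.
Its 3×3 block (box 5) already contains {2, 3, 6, 8, 9}.
The only value from 1–9 not eliminated is 7, so (5,5) = 7.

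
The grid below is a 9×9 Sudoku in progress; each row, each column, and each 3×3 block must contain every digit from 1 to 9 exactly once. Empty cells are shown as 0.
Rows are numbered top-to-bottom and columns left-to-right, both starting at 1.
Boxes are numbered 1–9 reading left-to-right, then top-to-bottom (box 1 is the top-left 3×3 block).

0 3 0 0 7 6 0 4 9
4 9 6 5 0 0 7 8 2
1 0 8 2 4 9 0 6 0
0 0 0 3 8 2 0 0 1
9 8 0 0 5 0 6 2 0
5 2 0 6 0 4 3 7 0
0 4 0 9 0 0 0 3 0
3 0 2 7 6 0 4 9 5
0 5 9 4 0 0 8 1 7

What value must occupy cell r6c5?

Cell r6c5 itself could take any of {1, 9} by direct elimination.
Consider where 9 can go in column 5.
r2c5 is out (row 2 already has a 9).
r7c5 is out (row 7 already has a 9).
r9c5 is out (row 9 already has a 9).
So the only cell in column 5 that can hold 9 is r6c5.
Therefore r6c5 = 9.

9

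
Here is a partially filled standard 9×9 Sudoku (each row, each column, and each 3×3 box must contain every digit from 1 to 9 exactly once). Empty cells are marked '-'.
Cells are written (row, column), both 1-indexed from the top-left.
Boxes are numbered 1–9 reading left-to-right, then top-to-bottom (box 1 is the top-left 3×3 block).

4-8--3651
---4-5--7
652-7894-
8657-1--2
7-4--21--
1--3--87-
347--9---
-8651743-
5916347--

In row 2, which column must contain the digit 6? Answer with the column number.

5

Consider where 6 can go in row 2.
(2,1) is out (column 1 already has a 6).
(2,2) is out (column 2 already has a 6).
(2,3) is out (column 3 already has a 6).
(2,7) is out (column 7 already has a 6).
(2,8) is out (box 3 already has a 6).
So the only cell in row 2 that can hold 6 is (2,5).
That is column 5.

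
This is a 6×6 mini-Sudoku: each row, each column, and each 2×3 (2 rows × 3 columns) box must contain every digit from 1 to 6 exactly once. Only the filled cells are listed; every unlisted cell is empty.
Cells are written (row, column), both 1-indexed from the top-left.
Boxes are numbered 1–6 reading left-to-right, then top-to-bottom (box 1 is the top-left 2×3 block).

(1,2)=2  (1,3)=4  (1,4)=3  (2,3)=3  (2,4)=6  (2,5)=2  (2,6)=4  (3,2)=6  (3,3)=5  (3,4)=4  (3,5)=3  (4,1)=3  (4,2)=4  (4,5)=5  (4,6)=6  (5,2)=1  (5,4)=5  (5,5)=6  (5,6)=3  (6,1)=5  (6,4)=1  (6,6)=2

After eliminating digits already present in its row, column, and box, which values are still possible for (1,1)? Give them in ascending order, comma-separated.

Row 1 already contains {2, 3, 4}.
Column 1 already contains {3, 5}.
Its 2×3 block (box 1) already contains {2, 3, 4}.
Removing those from 1–6 leaves {1, 6} as the candidates for (1,1).

1,6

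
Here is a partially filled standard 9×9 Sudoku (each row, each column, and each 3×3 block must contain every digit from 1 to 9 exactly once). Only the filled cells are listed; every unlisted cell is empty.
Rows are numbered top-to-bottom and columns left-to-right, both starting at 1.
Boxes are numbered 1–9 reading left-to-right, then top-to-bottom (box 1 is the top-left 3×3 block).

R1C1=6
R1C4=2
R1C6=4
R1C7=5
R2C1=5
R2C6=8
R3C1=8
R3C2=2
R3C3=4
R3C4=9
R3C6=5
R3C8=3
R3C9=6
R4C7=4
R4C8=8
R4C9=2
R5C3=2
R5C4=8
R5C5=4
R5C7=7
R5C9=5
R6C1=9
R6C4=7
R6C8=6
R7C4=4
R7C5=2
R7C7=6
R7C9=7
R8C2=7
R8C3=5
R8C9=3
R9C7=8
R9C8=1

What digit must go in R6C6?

Cell R6C6 itself could take any of {1, 2, 3} by direct elimination.
Consider where 2 can go in box 5.
R4C4 is out (row 4 already has a 2).
R4C5 is out (row 4 already has a 2).
R4C6 is out (row 4 already has a 2).
R5C6 is out (row 5 already has a 2).
R6C5 is out (column 5 already has a 2).
So the only cell in box 5 that can hold 2 is R6C6.
Therefore R6C6 = 2.

2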